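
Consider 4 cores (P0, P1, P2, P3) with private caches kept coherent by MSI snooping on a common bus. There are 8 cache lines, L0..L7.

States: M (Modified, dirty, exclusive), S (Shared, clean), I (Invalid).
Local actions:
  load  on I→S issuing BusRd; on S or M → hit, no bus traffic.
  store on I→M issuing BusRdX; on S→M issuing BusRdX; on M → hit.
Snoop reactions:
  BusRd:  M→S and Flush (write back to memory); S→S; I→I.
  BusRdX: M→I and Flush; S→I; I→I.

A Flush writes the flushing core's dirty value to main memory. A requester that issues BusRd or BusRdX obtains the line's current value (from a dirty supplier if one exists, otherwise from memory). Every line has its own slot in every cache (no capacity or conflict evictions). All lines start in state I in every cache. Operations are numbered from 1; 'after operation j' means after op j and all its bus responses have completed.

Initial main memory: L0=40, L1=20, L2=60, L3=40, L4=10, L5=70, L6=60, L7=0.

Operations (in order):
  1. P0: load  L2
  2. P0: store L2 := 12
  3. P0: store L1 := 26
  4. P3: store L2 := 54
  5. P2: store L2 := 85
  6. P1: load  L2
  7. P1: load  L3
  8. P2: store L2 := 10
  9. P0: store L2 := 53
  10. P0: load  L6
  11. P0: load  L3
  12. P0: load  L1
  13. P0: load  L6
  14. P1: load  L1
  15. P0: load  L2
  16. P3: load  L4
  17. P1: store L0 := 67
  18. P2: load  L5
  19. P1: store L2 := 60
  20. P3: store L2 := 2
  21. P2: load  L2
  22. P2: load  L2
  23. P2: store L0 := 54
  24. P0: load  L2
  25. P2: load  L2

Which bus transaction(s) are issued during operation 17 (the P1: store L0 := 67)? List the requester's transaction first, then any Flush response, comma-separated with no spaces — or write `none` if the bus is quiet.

  op1 P0: load  L2 → S/I/I/I on L2; bus BusRd; mem=60
  op2 P0: store L2 := 12 → M/I/I/I on L2; bus BusRdX; mem=60
  op3 P0: store L1 := 26 → M/I/I/I on L1; bus BusRdX; mem=20
  op4 P3: store L2 := 54 → I/I/I/M on L2; bus BusRdX Flush; mem=12
  op5 P2: store L2 := 85 → I/I/M/I on L2; bus BusRdX Flush; mem=54
  op6 P1: load  L2 → I/S/S/I on L2; bus BusRd Flush; mem=85
  op7 P1: load  L3 → I/S/I/I on L3; bus BusRd; mem=40
  op8 P2: store L2 := 10 → I/I/M/I on L2; bus BusRdX; mem=85
  op9 P0: store L2 := 53 → M/I/I/I on L2; bus BusRdX Flush; mem=10
  op10 P0: load  L6 → S/I/I/I on L6; bus BusRd; mem=60
  op11 P0: load  L3 → S/S/I/I on L3; bus BusRd; mem=40
  op12 P0: load  L1 → M/I/I/I on L1; bus (none); mem=20
  op13 P0: load  L6 → S/I/I/I on L6; bus (none); mem=60
  op14 P1: load  L1 → S/S/I/I on L1; bus BusRd Flush; mem=26
  op15 P0: load  L2 → M/I/I/I on L2; bus (none); mem=10
  op16 P3: load  L4 → I/I/I/S on L4; bus BusRd; mem=10
  op17 P1: store L0 := 67 → I/M/I/I on L0; bus BusRdX; mem=40
  op18 P2: load  L5 → I/I/S/I on L5; bus BusRd; mem=70
  op19 P1: store L2 := 60 → I/M/I/I on L2; bus BusRdX Flush; mem=53
  op20 P3: store L2 := 2 → I/I/I/M on L2; bus BusRdX Flush; mem=60
  op21 P2: load  L2 → I/I/S/S on L2; bus BusRd Flush; mem=2
  op22 P2: load  L2 → I/I/S/S on L2; bus (none); mem=2
  op23 P2: store L0 := 54 → I/I/M/I on L0; bus BusRdX Flush; mem=67
  op24 P0: load  L2 → S/I/S/S on L2; bus BusRd; mem=2
  op25 P2: load  L2 → S/I/S/S on L2; bus (none); mem=2

bus = BusRdX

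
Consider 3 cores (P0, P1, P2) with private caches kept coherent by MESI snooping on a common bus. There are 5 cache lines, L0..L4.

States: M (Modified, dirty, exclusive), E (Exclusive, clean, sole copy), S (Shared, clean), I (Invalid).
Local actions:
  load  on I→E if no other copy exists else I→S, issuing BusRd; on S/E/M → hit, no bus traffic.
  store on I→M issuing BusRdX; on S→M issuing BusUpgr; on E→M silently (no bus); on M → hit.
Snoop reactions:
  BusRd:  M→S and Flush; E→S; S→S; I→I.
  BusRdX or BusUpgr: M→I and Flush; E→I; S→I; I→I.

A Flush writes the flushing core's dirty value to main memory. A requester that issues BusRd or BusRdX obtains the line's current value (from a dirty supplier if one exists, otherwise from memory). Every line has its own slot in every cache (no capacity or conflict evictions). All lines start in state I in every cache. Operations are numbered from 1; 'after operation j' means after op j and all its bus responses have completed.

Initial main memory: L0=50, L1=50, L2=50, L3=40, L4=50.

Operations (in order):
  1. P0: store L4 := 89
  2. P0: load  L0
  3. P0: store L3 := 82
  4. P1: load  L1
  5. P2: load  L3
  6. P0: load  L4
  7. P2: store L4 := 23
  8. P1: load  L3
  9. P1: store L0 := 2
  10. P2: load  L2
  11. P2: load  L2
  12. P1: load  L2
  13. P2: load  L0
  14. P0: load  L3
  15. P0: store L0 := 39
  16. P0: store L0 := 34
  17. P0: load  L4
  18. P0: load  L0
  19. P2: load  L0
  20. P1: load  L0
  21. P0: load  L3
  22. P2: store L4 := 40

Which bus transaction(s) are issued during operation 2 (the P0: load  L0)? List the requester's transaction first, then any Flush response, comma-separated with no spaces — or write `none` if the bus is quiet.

bus = BusRd

1. P0: store L4 := 89  bus=[BusRdX]  L4: P0=M P1=I P2=I  mem[L4]=50
2. P0: load  L0  bus=[BusRd]  L0: P0=E P1=I P2=I  mem[L0]=50
3. P0: store L3 := 82  bus=[BusRdX]  L3: P0=M P1=I P2=I  mem[L3]=40
4. P1: load  L1  bus=[BusRd]  L1: P0=I P1=E P2=I  mem[L1]=50
5. P2: load  L3  bus=[BusRd,Flush]  L3: P0=S P1=I P2=S  mem[L3]=82
6. P0: load  L4  bus=[-]  L4: P0=M P1=I P2=I  mem[L4]=50
7. P2: store L4 := 23  bus=[BusRdX,Flush]  L4: P0=I P1=I P2=M  mem[L4]=89
8. P1: load  L3  bus=[BusRd]  L3: P0=S P1=S P2=S  mem[L3]=82
9. P1: store L0 := 2  bus=[BusRdX]  L0: P0=I P1=M P2=I  mem[L0]=50
10. P2: load  L2  bus=[BusRd]  L2: P0=I P1=I P2=E  mem[L2]=50
11. P2: load  L2  bus=[-]  L2: P0=I P1=I P2=E  mem[L2]=50
12. P1: load  L2  bus=[BusRd]  L2: P0=I P1=S P2=S  mem[L2]=50
13. P2: load  L0  bus=[BusRd,Flush]  L0: P0=I P1=S P2=S  mem[L0]=2
14. P0: load  L3  bus=[-]  L3: P0=S P1=S P2=S  mem[L3]=82
15. P0: store L0 := 39  bus=[BusRdX]  L0: P0=M P1=I P2=I  mem[L0]=2
16. P0: store L0 := 34  bus=[-]  L0: P0=M P1=I P2=I  mem[L0]=2
17. P0: load  L4  bus=[BusRd,Flush]  L4: P0=S P1=I P2=S  mem[L4]=23
18. P0: load  L0  bus=[-]  L0: P0=M P1=I P2=I  mem[L0]=2
19. P2: load  L0  bus=[BusRd,Flush]  L0: P0=S P1=I P2=S  mem[L0]=34
20. P1: load  L0  bus=[BusRd]  L0: P0=S P1=S P2=S  mem[L0]=34
21. P0: load  L3  bus=[-]  L3: P0=S P1=S P2=S  mem[L3]=82
22. P2: store L4 := 40  bus=[BusUpgr]  L4: P0=I P1=I P2=M  mem[L4]=23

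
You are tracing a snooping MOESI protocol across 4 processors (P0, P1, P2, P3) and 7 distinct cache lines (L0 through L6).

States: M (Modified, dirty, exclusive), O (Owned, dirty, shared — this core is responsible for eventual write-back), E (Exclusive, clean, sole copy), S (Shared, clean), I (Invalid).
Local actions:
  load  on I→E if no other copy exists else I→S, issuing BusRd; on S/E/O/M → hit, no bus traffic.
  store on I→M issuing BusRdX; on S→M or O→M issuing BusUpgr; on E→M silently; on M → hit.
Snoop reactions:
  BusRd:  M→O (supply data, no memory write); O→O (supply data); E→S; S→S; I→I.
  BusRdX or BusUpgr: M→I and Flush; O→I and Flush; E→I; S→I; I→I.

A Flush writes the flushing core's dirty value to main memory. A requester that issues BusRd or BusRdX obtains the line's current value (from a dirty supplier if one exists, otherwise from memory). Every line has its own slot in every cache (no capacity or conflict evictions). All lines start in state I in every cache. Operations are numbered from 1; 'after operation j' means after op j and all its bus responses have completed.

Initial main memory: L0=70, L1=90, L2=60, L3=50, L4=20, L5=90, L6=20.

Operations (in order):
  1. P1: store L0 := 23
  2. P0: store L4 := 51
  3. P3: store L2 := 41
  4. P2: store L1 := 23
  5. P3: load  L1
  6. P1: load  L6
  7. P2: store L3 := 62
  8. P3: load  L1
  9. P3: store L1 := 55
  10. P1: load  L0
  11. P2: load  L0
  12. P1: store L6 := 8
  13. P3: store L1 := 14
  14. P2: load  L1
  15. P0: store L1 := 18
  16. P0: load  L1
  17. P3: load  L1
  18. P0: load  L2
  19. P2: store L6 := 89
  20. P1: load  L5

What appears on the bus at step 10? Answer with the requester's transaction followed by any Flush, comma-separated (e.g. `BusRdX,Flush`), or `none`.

1. P1: store L0 := 23  bus=[BusRdX]  L0: P0=I P1=M P2=I P3=I  mem[L0]=70
2. P0: store L4 := 51  bus=[BusRdX]  L4: P0=M P1=I P2=I P3=I  mem[L4]=20
3. P3: store L2 := 41  bus=[BusRdX]  L2: P0=I P1=I P2=I P3=M  mem[L2]=60
4. P2: store L1 := 23  bus=[BusRdX]  L1: P0=I P1=I P2=M P3=I  mem[L1]=90
5. P3: load  L1  bus=[BusRd]  L1: P0=I P1=I P2=O P3=S  mem[L1]=90
6. P1: load  L6  bus=[BusRd]  L6: P0=I P1=E P2=I P3=I  mem[L6]=20
7. P2: store L3 := 62  bus=[BusRdX]  L3: P0=I P1=I P2=M P3=I  mem[L3]=50
8. P3: load  L1  bus=[-]  L1: P0=I P1=I P2=O P3=S  mem[L1]=90
9. P3: store L1 := 55  bus=[BusUpgr,Flush]  L1: P0=I P1=I P2=I P3=M  mem[L1]=23
10. P1: load  L0  bus=[-]  L0: P0=I P1=M P2=I P3=I  mem[L0]=70
11. P2: load  L0  bus=[BusRd]  L0: P0=I P1=O P2=S P3=I  mem[L0]=70
12. P1: store L6 := 8  bus=[-]  L6: P0=I P1=M P2=I P3=I  mem[L6]=20
13. P3: store L1 := 14  bus=[-]  L1: P0=I P1=I P2=I P3=M  mem[L1]=23
14. P2: load  L1  bus=[BusRd]  L1: P0=I P1=I P2=S P3=O  mem[L1]=23
15. P0: store L1 := 18  bus=[BusRdX,Flush]  L1: P0=M P1=I P2=I P3=I  mem[L1]=14
16. P0: load  L1  bus=[-]  L1: P0=M P1=I P2=I P3=I  mem[L1]=14
17. P3: load  L1  bus=[BusRd]  L1: P0=O P1=I P2=I P3=S  mem[L1]=14
18. P0: load  L2  bus=[BusRd]  L2: P0=S P1=I P2=I P3=O  mem[L2]=60
19. P2: store L6 := 89  bus=[BusRdX,Flush]  L6: P0=I P1=I P2=M P3=I  mem[L6]=8
20. P1: load  L5  bus=[BusRd]  L5: P0=I P1=E P2=I P3=I  mem[L5]=90

bus = none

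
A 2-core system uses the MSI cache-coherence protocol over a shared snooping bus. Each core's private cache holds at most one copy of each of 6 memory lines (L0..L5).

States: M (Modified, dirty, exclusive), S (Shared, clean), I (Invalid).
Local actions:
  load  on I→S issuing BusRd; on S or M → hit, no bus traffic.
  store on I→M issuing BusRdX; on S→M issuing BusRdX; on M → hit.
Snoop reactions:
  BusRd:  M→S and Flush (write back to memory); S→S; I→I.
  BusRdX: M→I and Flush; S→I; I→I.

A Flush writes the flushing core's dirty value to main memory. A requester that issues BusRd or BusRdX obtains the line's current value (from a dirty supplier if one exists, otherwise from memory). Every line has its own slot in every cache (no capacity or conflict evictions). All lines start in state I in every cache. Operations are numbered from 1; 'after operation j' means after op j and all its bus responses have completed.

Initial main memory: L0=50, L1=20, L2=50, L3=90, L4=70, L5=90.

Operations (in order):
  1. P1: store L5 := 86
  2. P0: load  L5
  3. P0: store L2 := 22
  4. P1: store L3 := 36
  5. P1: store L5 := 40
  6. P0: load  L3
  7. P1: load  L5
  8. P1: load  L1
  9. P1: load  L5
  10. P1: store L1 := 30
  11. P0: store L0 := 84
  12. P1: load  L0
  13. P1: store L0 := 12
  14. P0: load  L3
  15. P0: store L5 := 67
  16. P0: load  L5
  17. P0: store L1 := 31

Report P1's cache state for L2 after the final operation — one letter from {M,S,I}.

1. P1: store L5 := 86  bus=[BusRdX]  L5: P0=I P1=M  mem[L5]=90
2. P0: load  L5  bus=[BusRd,Flush]  L5: P0=S P1=S  mem[L5]=86
3. P0: store L2 := 22  bus=[BusRdX]  L2: P0=M P1=I  mem[L2]=50
4. P1: store L3 := 36  bus=[BusRdX]  L3: P0=I P1=M  mem[L3]=90
5. P1: store L5 := 40  bus=[BusRdX]  L5: P0=I P1=M  mem[L5]=86
6. P0: load  L3  bus=[BusRd,Flush]  L3: P0=S P1=S  mem[L3]=36
7. P1: load  L5  bus=[-]  L5: P0=I P1=M  mem[L5]=86
8. P1: load  L1  bus=[BusRd]  L1: P0=I P1=S  mem[L1]=20
9. P1: load  L5  bus=[-]  L5: P0=I P1=M  mem[L5]=86
10. P1: store L1 := 30  bus=[BusRdX]  L1: P0=I P1=M  mem[L1]=20
11. P0: store L0 := 84  bus=[BusRdX]  L0: P0=M P1=I  mem[L0]=50
12. P1: load  L0  bus=[BusRd,Flush]  L0: P0=S P1=S  mem[L0]=84
13. P1: store L0 := 12  bus=[BusRdX]  L0: P0=I P1=M  mem[L0]=84
14. P0: load  L3  bus=[-]  L3: P0=S P1=S  mem[L3]=36
15. P0: store L5 := 67  bus=[BusRdX,Flush]  L5: P0=M P1=I  mem[L5]=40
16. P0: load  L5  bus=[-]  L5: P0=M P1=I  mem[L5]=40
17. P0: store L1 := 31  bus=[BusRdX,Flush]  L1: P0=M P1=I  mem[L1]=30

state = I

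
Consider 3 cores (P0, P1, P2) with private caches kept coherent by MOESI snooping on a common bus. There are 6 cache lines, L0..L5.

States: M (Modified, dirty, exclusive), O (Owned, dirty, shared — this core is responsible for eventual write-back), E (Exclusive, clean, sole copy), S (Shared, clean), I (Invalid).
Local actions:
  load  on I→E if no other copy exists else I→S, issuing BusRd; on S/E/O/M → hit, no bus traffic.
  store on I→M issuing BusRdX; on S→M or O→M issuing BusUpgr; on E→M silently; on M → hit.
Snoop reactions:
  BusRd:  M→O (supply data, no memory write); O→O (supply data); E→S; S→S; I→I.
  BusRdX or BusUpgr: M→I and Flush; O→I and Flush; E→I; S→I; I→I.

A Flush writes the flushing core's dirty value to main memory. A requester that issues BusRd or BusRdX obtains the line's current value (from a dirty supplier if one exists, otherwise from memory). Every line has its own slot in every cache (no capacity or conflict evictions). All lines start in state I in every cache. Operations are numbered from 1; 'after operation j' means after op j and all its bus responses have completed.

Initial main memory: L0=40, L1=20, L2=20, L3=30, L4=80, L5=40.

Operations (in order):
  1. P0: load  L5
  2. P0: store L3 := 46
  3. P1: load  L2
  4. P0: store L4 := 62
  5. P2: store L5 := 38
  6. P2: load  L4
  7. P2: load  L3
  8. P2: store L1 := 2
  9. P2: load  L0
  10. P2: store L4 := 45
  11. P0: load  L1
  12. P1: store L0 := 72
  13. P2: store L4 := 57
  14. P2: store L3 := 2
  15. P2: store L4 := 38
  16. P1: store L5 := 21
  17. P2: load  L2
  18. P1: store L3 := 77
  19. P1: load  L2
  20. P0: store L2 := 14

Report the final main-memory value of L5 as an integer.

memory[L5] = 38

1. P0: load  L5  bus=[BusRd]  L5: P0=E P1=I P2=I  mem[L5]=40
2. P0: store L3 := 46  bus=[BusRdX]  L3: P0=M P1=I P2=I  mem[L3]=30
3. P1: load  L2  bus=[BusRd]  L2: P0=I P1=E P2=I  mem[L2]=20
4. P0: store L4 := 62  bus=[BusRdX]  L4: P0=M P1=I P2=I  mem[L4]=80
5. P2: store L5 := 38  bus=[BusRdX]  L5: P0=I P1=I P2=M  mem[L5]=40
6. P2: load  L4  bus=[BusRd]  L4: P0=O P1=I P2=S  mem[L4]=80
7. P2: load  L3  bus=[BusRd]  L3: P0=O P1=I P2=S  mem[L3]=30
8. P2: store L1 := 2  bus=[BusRdX]  L1: P0=I P1=I P2=M  mem[L1]=20
9. P2: load  L0  bus=[BusRd]  L0: P0=I P1=I P2=E  mem[L0]=40
10. P2: store L4 := 45  bus=[BusUpgr,Flush]  L4: P0=I P1=I P2=M  mem[L4]=62
11. P0: load  L1  bus=[BusRd]  L1: P0=S P1=I P2=O  mem[L1]=20
12. P1: store L0 := 72  bus=[BusRdX]  L0: P0=I P1=M P2=I  mem[L0]=40
13. P2: store L4 := 57  bus=[-]  L4: P0=I P1=I P2=M  mem[L4]=62
14. P2: store L3 := 2  bus=[BusUpgr,Flush]  L3: P0=I P1=I P2=M  mem[L3]=46
15. P2: store L4 := 38  bus=[-]  L4: P0=I P1=I P2=M  mem[L4]=62
16. P1: store L5 := 21  bus=[BusRdX,Flush]  L5: P0=I P1=M P2=I  mem[L5]=38
17. P2: load  L2  bus=[BusRd]  L2: P0=I P1=S P2=S  mem[L2]=20
18. P1: store L3 := 77  bus=[BusRdX,Flush]  L3: P0=I P1=M P2=I  mem[L3]=2
19. P1: load  L2  bus=[-]  L2: P0=I P1=S P2=S  mem[L2]=20
20. P0: store L2 := 14  bus=[BusRdX]  L2: P0=M P1=I P2=I  mem[L2]=20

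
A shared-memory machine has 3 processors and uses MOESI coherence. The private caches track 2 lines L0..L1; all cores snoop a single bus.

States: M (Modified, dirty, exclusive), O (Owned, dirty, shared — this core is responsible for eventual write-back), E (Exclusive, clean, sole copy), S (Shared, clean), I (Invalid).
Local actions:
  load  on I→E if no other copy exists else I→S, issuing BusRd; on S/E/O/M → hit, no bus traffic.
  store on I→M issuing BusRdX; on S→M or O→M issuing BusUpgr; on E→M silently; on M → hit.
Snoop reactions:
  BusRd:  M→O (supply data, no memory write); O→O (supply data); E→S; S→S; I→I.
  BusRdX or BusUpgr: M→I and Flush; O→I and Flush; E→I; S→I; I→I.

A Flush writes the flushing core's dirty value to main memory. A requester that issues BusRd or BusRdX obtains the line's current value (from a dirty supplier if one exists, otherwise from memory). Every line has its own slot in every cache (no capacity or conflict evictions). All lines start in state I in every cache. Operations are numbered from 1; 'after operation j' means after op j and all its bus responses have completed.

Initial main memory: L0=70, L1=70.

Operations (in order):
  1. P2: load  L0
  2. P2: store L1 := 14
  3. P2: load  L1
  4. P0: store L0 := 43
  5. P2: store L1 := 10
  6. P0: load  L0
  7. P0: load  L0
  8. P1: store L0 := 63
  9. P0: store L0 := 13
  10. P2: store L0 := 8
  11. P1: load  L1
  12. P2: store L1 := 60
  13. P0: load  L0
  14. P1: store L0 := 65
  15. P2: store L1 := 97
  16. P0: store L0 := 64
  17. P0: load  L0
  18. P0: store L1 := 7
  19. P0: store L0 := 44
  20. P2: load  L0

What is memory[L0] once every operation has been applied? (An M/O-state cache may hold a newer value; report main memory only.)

memory[L0] = 65

step 1: P2: load  L0  ⟶  IIE  (L0)  txn=BusRd  M[L0]=70
step 2: P2: store L1 := 14  ⟶  IIM  (L1)  txn=BusRdX  M[L1]=70
step 3: P2: load  L1  ⟶  IIM  (L1)  txn=∅  M[L1]=70
step 4: P0: store L0 := 43  ⟶  MII  (L0)  txn=BusRdX  M[L0]=70
step 5: P2: store L1 := 10  ⟶  IIM  (L1)  txn=∅  M[L1]=70
step 6: P0: load  L0  ⟶  MII  (L0)  txn=∅  M[L0]=70
step 7: P0: load  L0  ⟶  MII  (L0)  txn=∅  M[L0]=70
step 8: P1: store L0 := 63  ⟶  IMI  (L0)  txn=BusRdX+Flush  M[L0]=43
step 9: P0: store L0 := 13  ⟶  MII  (L0)  txn=BusRdX+Flush  M[L0]=63
step 10: P2: store L0 := 8  ⟶  IIM  (L0)  txn=BusRdX+Flush  M[L0]=13
step 11: P1: load  L1  ⟶  ISO  (L1)  txn=BusRd  M[L1]=70
step 12: P2: store L1 := 60  ⟶  IIM  (L1)  txn=BusUpgr  M[L1]=70
step 13: P0: load  L0  ⟶  SIO  (L0)  txn=BusRd  M[L0]=13
step 14: P1: store L0 := 65  ⟶  IMI  (L0)  txn=BusRdX+Flush  M[L0]=8
step 15: P2: store L1 := 97  ⟶  IIM  (L1)  txn=∅  M[L1]=70
step 16: P0: store L0 := 64  ⟶  MII  (L0)  txn=BusRdX+Flush  M[L0]=65
step 17: P0: load  L0  ⟶  MII  (L0)  txn=∅  M[L0]=65
step 18: P0: store L1 := 7  ⟶  MII  (L1)  txn=BusRdX+Flush  M[L1]=97
step 19: P0: store L0 := 44  ⟶  MII  (L0)  txn=∅  M[L0]=65
step 20: P2: load  L0  ⟶  OIS  (L0)  txn=BusRd  M[L0]=65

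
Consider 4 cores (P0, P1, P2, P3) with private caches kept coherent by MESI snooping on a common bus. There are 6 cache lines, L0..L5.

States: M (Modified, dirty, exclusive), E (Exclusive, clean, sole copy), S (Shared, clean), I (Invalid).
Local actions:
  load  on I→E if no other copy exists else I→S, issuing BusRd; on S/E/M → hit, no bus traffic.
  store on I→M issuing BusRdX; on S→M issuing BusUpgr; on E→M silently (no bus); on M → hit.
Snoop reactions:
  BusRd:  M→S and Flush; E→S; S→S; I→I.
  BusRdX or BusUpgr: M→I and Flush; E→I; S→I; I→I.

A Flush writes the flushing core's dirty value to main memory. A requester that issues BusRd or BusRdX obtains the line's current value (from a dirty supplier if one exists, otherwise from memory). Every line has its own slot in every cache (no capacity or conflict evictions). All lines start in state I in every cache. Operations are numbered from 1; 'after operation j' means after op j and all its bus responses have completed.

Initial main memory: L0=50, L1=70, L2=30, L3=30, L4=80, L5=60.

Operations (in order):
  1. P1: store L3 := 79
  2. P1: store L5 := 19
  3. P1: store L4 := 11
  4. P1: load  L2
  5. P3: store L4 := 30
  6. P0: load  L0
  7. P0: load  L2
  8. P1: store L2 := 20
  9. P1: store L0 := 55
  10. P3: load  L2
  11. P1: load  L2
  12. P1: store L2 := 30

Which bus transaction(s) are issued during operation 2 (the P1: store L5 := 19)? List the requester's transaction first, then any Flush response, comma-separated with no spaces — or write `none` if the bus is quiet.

bus = BusRdX

  op1 P1: store L3 := 79 → I/M/I/I on L3; bus BusRdX; mem=30
  op2 P1: store L5 := 19 → I/M/I/I on L5; bus BusRdX; mem=60
  op3 P1: store L4 := 11 → I/M/I/I on L4; bus BusRdX; mem=80
  op4 P1: load  L2 → I/E/I/I on L2; bus BusRd; mem=30
  op5 P3: store L4 := 30 → I/I/I/M on L4; bus BusRdX Flush; mem=11
  op6 P0: load  L0 → E/I/I/I on L0; bus BusRd; mem=50
  op7 P0: load  L2 → S/S/I/I on L2; bus BusRd; mem=30
  op8 P1: store L2 := 20 → I/M/I/I on L2; bus BusUpgr; mem=30
  op9 P1: store L0 := 55 → I/M/I/I on L0; bus BusRdX; mem=50
  op10 P3: load  L2 → I/S/I/S on L2; bus BusRd Flush; mem=20
  op11 P1: load  L2 → I/S/I/S on L2; bus (none); mem=20
  op12 P1: store L2 := 30 → I/M/I/I on L2; bus BusUpgr; mem=20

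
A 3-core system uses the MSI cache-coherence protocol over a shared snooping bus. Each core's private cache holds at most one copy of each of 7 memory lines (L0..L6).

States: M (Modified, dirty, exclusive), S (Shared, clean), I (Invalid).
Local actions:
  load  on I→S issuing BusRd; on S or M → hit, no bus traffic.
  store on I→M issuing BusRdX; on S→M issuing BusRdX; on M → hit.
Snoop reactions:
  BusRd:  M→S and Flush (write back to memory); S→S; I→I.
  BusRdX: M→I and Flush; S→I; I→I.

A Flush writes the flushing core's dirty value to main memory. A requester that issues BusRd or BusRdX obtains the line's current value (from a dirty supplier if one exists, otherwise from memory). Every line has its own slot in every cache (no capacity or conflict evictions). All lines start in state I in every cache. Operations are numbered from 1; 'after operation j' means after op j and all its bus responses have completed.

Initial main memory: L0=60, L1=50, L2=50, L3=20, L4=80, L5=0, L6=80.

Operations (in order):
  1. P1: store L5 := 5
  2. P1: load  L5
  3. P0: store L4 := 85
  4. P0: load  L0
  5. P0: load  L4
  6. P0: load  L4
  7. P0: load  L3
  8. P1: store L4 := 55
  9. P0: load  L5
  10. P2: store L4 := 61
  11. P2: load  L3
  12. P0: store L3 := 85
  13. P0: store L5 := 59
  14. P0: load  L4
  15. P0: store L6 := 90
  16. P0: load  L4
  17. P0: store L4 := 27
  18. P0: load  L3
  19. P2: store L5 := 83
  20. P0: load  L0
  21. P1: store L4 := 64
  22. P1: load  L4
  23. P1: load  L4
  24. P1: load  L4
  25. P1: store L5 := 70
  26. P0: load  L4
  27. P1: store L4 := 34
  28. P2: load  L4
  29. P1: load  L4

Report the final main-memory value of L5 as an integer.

step 1: P1: store L5 := 5  ⟶  IMI  (L5)  txn=BusRdX  M[L5]=0
step 2: P1: load  L5  ⟶  IMI  (L5)  txn=∅  M[L5]=0
step 3: P0: store L4 := 85  ⟶  MII  (L4)  txn=BusRdX  M[L4]=80
step 4: P0: load  L0  ⟶  SII  (L0)  txn=BusRd  M[L0]=60
step 5: P0: load  L4  ⟶  MII  (L4)  txn=∅  M[L4]=80
step 6: P0: load  L4  ⟶  MII  (L4)  txn=∅  M[L4]=80
step 7: P0: load  L3  ⟶  SII  (L3)  txn=BusRd  M[L3]=20
step 8: P1: store L4 := 55  ⟶  IMI  (L4)  txn=BusRdX+Flush  M[L4]=85
step 9: P0: load  L5  ⟶  SSI  (L5)  txn=BusRd+Flush  M[L5]=5
step 10: P2: store L4 := 61  ⟶  IIM  (L4)  txn=BusRdX+Flush  M[L4]=55
step 11: P2: load  L3  ⟶  SIS  (L3)  txn=BusRd  M[L3]=20
step 12: P0: store L3 := 85  ⟶  MII  (L3)  txn=BusRdX  M[L3]=20
step 13: P0: store L5 := 59  ⟶  MII  (L5)  txn=BusRdX  M[L5]=5
step 14: P0: load  L4  ⟶  SIS  (L4)  txn=BusRd+Flush  M[L4]=61
step 15: P0: store L6 := 90  ⟶  MII  (L6)  txn=BusRdX  M[L6]=80
step 16: P0: load  L4  ⟶  SIS  (L4)  txn=∅  M[L4]=61
step 17: P0: store L4 := 27  ⟶  MII  (L4)  txn=BusRdX  M[L4]=61
step 18: P0: load  L3  ⟶  MII  (L3)  txn=∅  M[L3]=20
step 19: P2: store L5 := 83  ⟶  IIM  (L5)  txn=BusRdX+Flush  M[L5]=59
step 20: P0: load  L0  ⟶  SII  (L0)  txn=∅  M[L0]=60
step 21: P1: store L4 := 64  ⟶  IMI  (L4)  txn=BusRdX+Flush  M[L4]=27
step 22: P1: load  L4  ⟶  IMI  (L4)  txn=∅  M[L4]=27
step 23: P1: load  L4  ⟶  IMI  (L4)  txn=∅  M[L4]=27
step 24: P1: load  L4  ⟶  IMI  (L4)  txn=∅  M[L4]=27
step 25: P1: store L5 := 70  ⟶  IMI  (L5)  txn=BusRdX+Flush  M[L5]=83
step 26: P0: load  L4  ⟶  SSI  (L4)  txn=BusRd+Flush  M[L4]=64
step 27: P1: store L4 := 34  ⟶  IMI  (L4)  txn=BusRdX  M[L4]=64
step 28: P2: load  L4  ⟶  ISS  (L4)  txn=BusRd+Flush  M[L4]=34
step 29: P1: load  L4  ⟶  ISS  (L4)  txn=∅  M[L4]=34

memory[L5] = 83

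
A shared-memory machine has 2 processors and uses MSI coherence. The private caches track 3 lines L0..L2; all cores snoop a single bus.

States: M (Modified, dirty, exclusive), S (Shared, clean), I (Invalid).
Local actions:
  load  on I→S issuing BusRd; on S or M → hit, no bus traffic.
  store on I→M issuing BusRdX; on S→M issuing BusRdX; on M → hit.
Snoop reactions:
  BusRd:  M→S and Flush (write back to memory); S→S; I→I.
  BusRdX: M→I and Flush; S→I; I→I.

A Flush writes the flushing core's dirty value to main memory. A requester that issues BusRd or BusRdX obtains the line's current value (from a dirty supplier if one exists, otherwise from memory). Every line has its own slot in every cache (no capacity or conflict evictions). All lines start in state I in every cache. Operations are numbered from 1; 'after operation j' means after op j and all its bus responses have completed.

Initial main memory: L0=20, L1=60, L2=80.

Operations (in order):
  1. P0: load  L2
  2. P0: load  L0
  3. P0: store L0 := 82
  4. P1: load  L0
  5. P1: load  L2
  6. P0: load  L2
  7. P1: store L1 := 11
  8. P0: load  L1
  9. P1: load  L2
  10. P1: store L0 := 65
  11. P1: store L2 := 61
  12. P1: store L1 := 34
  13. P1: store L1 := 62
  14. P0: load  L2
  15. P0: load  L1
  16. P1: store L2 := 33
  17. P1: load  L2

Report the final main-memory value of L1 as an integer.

memory[L1] = 62

  op1 P0: load  L2 → S/I on L2; bus BusRd; mem=80
  op2 P0: load  L0 → S/I on L0; bus BusRd; mem=20
  op3 P0: store L0 := 82 → M/I on L0; bus BusRdX; mem=20
  op4 P1: load  L0 → S/S on L0; bus BusRd Flush; mem=82
  op5 P1: load  L2 → S/S on L2; bus BusRd; mem=80
  op6 P0: load  L2 → S/S on L2; bus (none); mem=80
  op7 P1: store L1 := 11 → I/M on L1; bus BusRdX; mem=60
  op8 P0: load  L1 → S/S on L1; bus BusRd Flush; mem=11
  op9 P1: load  L2 → S/S on L2; bus (none); mem=80
  op10 P1: store L0 := 65 → I/M on L0; bus BusRdX; mem=82
  op11 P1: store L2 := 61 → I/M on L2; bus BusRdX; mem=80
  op12 P1: store L1 := 34 → I/M on L1; bus BusRdX; mem=11
  op13 P1: store L1 := 62 → I/M on L1; bus (none); mem=11
  op14 P0: load  L2 → S/S on L2; bus BusRd Flush; mem=61
  op15 P0: load  L1 → S/S on L1; bus BusRd Flush; mem=62
  op16 P1: store L2 := 33 → I/M on L2; bus BusRdX; mem=61
  op17 P1: load  L2 → I/M on L2; bus (none); mem=61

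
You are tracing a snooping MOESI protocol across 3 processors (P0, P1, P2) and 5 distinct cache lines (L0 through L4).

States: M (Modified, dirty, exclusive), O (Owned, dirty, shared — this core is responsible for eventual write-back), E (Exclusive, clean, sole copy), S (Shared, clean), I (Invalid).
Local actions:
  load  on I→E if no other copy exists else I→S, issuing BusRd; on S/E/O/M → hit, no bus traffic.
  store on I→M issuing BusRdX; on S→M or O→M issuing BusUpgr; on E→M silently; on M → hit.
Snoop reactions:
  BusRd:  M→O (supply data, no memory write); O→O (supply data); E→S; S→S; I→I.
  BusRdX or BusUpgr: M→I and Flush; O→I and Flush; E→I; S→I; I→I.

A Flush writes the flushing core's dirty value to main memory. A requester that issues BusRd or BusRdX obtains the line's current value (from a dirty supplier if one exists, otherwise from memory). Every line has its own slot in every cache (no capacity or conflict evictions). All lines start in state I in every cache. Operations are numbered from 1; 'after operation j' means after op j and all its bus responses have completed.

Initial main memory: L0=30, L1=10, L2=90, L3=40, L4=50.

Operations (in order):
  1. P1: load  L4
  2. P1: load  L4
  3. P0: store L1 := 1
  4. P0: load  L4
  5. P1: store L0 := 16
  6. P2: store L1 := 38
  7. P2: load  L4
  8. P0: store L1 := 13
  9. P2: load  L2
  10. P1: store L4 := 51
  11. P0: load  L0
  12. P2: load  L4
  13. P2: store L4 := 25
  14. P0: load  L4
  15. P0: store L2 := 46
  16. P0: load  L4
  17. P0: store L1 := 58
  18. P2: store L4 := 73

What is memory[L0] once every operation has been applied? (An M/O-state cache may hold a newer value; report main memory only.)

memory[L0] = 30

1. P1: load  L4  bus=[BusRd]  L4: P0=I P1=E P2=I  mem[L4]=50
2. P1: load  L4  bus=[-]  L4: P0=I P1=E P2=I  mem[L4]=50
3. P0: store L1 := 1  bus=[BusRdX]  L1: P0=M P1=I P2=I  mem[L1]=10
4. P0: load  L4  bus=[BusRd]  L4: P0=S P1=S P2=I  mem[L4]=50
5. P1: store L0 := 16  bus=[BusRdX]  L0: P0=I P1=M P2=I  mem[L0]=30
6. P2: store L1 := 38  bus=[BusRdX,Flush]  L1: P0=I P1=I P2=M  mem[L1]=1
7. P2: load  L4  bus=[BusRd]  L4: P0=S P1=S P2=S  mem[L4]=50
8. P0: store L1 := 13  bus=[BusRdX,Flush]  L1: P0=M P1=I P2=I  mem[L1]=38
9. P2: load  L2  bus=[BusRd]  L2: P0=I P1=I P2=E  mem[L2]=90
10. P1: store L4 := 51  bus=[BusUpgr]  L4: P0=I P1=M P2=I  mem[L4]=50
11. P0: load  L0  bus=[BusRd]  L0: P0=S P1=O P2=I  mem[L0]=30
12. P2: load  L4  bus=[BusRd]  L4: P0=I P1=O P2=S  mem[L4]=50
13. P2: store L4 := 25  bus=[BusUpgr,Flush]  L4: P0=I P1=I P2=M  mem[L4]=51
14. P0: load  L4  bus=[BusRd]  L4: P0=S P1=I P2=O  mem[L4]=51
15. P0: store L2 := 46  bus=[BusRdX]  L2: P0=M P1=I P2=I  mem[L2]=90
16. P0: load  L4  bus=[-]  L4: P0=S P1=I P2=O  mem[L4]=51
17. P0: store L1 := 58  bus=[-]  L1: P0=M P1=I P2=I  mem[L1]=38
18. P2: store L4 := 73  bus=[BusUpgr]  L4: P0=I P1=I P2=M  mem[L4]=51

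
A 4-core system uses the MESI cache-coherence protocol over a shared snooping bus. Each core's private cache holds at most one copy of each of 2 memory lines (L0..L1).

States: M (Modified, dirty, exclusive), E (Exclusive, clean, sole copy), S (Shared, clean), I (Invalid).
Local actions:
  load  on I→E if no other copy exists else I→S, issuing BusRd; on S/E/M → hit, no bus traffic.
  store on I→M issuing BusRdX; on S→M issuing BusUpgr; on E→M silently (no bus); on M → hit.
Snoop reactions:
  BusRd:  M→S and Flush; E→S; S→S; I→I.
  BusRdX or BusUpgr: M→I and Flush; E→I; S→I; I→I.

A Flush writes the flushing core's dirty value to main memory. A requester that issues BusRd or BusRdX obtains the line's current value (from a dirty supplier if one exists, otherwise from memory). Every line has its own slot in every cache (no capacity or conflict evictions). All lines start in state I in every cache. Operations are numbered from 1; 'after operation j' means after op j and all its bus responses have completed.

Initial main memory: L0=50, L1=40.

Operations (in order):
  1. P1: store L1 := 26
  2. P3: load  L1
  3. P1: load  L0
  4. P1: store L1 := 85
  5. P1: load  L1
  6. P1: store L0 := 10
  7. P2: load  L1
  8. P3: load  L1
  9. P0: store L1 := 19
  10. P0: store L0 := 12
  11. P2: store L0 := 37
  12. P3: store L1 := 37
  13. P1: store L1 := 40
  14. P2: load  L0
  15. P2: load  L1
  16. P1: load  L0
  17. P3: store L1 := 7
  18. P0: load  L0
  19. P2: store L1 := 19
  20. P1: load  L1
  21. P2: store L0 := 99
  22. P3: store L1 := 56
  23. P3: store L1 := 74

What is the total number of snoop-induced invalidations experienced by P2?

invalidations = 3

  op1 P1: store L1 := 26 → I/M/I/I on L1; bus BusRdX; mem=40
  op2 P3: load  L1 → I/S/I/S on L1; bus BusRd Flush; mem=26
  op3 P1: load  L0 → I/E/I/I on L0; bus BusRd; mem=50
  op4 P1: store L1 := 85 → I/M/I/I on L1; bus BusUpgr; mem=26
  op5 P1: load  L1 → I/M/I/I on L1; bus (none); mem=26
  op6 P1: store L0 := 10 → I/M/I/I on L0; bus (none); mem=50
  op7 P2: load  L1 → I/S/S/I on L1; bus BusRd Flush; mem=85
  op8 P3: load  L1 → I/S/S/S on L1; bus BusRd; mem=85
  op9 P0: store L1 := 19 → M/I/I/I on L1; bus BusRdX; mem=85
  op10 P0: store L0 := 12 → M/I/I/I on L0; bus BusRdX Flush; mem=10
  op11 P2: store L0 := 37 → I/I/M/I on L0; bus BusRdX Flush; mem=12
  op12 P3: store L1 := 37 → I/I/I/M on L1; bus BusRdX Flush; mem=19
  op13 P1: store L1 := 40 → I/M/I/I on L1; bus BusRdX Flush; mem=37
  op14 P2: load  L0 → I/I/M/I on L0; bus (none); mem=12
  op15 P2: load  L1 → I/S/S/I on L1; bus BusRd Flush; mem=40
  op16 P1: load  L0 → I/S/S/I on L0; bus BusRd Flush; mem=37
  op17 P3: store L1 := 7 → I/I/I/M on L1; bus BusRdX; mem=40
  op18 P0: load  L0 → S/S/S/I on L0; bus BusRd; mem=37
  op19 P2: store L1 := 19 → I/I/M/I on L1; bus BusRdX Flush; mem=7
  op20 P1: load  L1 → I/S/S/I on L1; bus BusRd Flush; mem=19
  op21 P2: store L0 := 99 → I/I/M/I on L0; bus BusUpgr; mem=37
  op22 P3: store L1 := 56 → I/I/I/M on L1; bus BusRdX; mem=19
  op23 P3: store L1 := 74 → I/I/I/M on L1; bus (none); mem=19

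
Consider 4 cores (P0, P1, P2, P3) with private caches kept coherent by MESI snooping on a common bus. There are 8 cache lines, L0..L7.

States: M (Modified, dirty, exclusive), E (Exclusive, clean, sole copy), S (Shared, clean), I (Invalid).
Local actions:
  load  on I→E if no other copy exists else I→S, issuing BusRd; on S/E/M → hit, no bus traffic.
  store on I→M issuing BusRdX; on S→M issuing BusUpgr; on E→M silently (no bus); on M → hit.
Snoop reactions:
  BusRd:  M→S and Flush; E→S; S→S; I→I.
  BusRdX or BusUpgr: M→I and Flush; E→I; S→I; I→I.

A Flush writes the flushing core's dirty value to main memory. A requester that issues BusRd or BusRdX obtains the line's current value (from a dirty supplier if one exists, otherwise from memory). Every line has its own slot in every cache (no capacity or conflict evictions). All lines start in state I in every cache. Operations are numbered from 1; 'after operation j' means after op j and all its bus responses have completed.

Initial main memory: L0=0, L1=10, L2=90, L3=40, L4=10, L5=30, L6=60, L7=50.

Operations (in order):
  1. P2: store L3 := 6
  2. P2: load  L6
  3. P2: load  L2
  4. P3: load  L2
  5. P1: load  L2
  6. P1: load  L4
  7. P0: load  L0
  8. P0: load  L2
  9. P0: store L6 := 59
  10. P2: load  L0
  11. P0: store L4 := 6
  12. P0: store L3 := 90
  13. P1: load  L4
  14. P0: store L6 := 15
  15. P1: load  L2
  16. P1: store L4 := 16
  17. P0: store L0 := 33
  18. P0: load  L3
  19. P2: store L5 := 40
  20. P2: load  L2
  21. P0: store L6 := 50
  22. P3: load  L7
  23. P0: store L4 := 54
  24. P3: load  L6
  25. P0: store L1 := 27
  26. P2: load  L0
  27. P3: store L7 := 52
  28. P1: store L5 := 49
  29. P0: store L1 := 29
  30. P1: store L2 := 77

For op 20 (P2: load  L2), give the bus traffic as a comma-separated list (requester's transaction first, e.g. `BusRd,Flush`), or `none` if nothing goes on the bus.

1. P2: store L3 := 6  bus=[BusRdX]  L3: P0=I P1=I P2=M P3=I  mem[L3]=40
2. P2: load  L6  bus=[BusRd]  L6: P0=I P1=I P2=E P3=I  mem[L6]=60
3. P2: load  L2  bus=[BusRd]  L2: P0=I P1=I P2=E P3=I  mem[L2]=90
4. P3: load  L2  bus=[BusRd]  L2: P0=I P1=I P2=S P3=S  mem[L2]=90
5. P1: load  L2  bus=[BusRd]  L2: P0=I P1=S P2=S P3=S  mem[L2]=90
6. P1: load  L4  bus=[BusRd]  L4: P0=I P1=E P2=I P3=I  mem[L4]=10
7. P0: load  L0  bus=[BusRd]  L0: P0=E P1=I P2=I P3=I  mem[L0]=0
8. P0: load  L2  bus=[BusRd]  L2: P0=S P1=S P2=S P3=S  mem[L2]=90
9. P0: store L6 := 59  bus=[BusRdX]  L6: P0=M P1=I P2=I P3=I  mem[L6]=60
10. P2: load  L0  bus=[BusRd]  L0: P0=S P1=I P2=S P3=I  mem[L0]=0
11. P0: store L4 := 6  bus=[BusRdX]  L4: P0=M P1=I P2=I P3=I  mem[L4]=10
12. P0: store L3 := 90  bus=[BusRdX,Flush]  L3: P0=M P1=I P2=I P3=I  mem[L3]=6
13. P1: load  L4  bus=[BusRd,Flush]  L4: P0=S P1=S P2=I P3=I  mem[L4]=6
14. P0: store L6 := 15  bus=[-]  L6: P0=M P1=I P2=I P3=I  mem[L6]=60
15. P1: load  L2  bus=[-]  L2: P0=S P1=S P2=S P3=S  mem[L2]=90
16. P1: store L4 := 16  bus=[BusUpgr]  L4: P0=I P1=M P2=I P3=I  mem[L4]=6
17. P0: store L0 := 33  bus=[BusUpgr]  L0: P0=M P1=I P2=I P3=I  mem[L0]=0
18. P0: load  L3  bus=[-]  L3: P0=M P1=I P2=I P3=I  mem[L3]=6
19. P2: store L5 := 40  bus=[BusRdX]  L5: P0=I P1=I P2=M P3=I  mem[L5]=30
20. P2: load  L2  bus=[-]  L2: P0=S P1=S P2=S P3=S  mem[L2]=90
21. P0: store L6 := 50  bus=[-]  L6: P0=M P1=I P2=I P3=I  mem[L6]=60
22. P3: load  L7  bus=[BusRd]  L7: P0=I P1=I P2=I P3=E  mem[L7]=50
23. P0: store L4 := 54  bus=[BusRdX,Flush]  L4: P0=M P1=I P2=I P3=I  mem[L4]=16
24. P3: load  L6  bus=[BusRd,Flush]  L6: P0=S P1=I P2=I P3=S  mem[L6]=50
25. P0: store L1 := 27  bus=[BusRdX]  L1: P0=M P1=I P2=I P3=I  mem[L1]=10
26. P2: load  L0  bus=[BusRd,Flush]  L0: P0=S P1=I P2=S P3=I  mem[L0]=33
27. P3: store L7 := 52  bus=[-]  L7: P0=I P1=I P2=I P3=M  mem[L7]=50
28. P1: store L5 := 49  bus=[BusRdX,Flush]  L5: P0=I P1=M P2=I P3=I  mem[L5]=40
29. P0: store L1 := 29  bus=[-]  L1: P0=M P1=I P2=I P3=I  mem[L1]=10
30. P1: store L2 := 77  bus=[BusUpgr]  L2: P0=I P1=M P2=I P3=I  mem[L2]=90

bus = none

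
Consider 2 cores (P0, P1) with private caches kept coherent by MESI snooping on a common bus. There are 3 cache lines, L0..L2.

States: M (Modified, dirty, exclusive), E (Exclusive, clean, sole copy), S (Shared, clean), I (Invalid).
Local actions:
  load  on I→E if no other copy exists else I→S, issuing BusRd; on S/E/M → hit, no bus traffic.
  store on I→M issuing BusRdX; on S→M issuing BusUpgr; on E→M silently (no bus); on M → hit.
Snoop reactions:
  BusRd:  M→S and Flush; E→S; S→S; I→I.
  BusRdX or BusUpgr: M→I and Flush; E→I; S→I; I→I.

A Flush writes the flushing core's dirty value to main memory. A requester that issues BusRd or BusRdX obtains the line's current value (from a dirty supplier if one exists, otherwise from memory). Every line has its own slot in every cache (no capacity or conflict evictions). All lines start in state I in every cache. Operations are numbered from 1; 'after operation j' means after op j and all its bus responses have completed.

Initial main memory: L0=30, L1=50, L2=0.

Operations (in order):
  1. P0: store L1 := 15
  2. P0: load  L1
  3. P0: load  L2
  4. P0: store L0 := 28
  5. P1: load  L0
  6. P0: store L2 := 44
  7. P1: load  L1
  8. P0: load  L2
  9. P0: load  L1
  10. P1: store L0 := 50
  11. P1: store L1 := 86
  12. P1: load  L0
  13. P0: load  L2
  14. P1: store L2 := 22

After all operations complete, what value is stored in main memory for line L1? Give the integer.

step 1: P0: store L1 := 15  ⟶  MI  (L1)  txn=BusRdX  M[L1]=50
step 2: P0: load  L1  ⟶  MI  (L1)  txn=∅  M[L1]=50
step 3: P0: load  L2  ⟶  EI  (L2)  txn=BusRd  M[L2]=0
step 4: P0: store L0 := 28  ⟶  MI  (L0)  txn=BusRdX  M[L0]=30
step 5: P1: load  L0  ⟶  SS  (L0)  txn=BusRd+Flush  M[L0]=28
step 6: P0: store L2 := 44  ⟶  MI  (L2)  txn=∅  M[L2]=0
step 7: P1: load  L1  ⟶  SS  (L1)  txn=BusRd+Flush  M[L1]=15
step 8: P0: load  L2  ⟶  MI  (L2)  txn=∅  M[L2]=0
step 9: P0: load  L1  ⟶  SS  (L1)  txn=∅  M[L1]=15
step 10: P1: store L0 := 50  ⟶  IM  (L0)  txn=BusUpgr  M[L0]=28
step 11: P1: store L1 := 86  ⟶  IM  (L1)  txn=BusUpgr  M[L1]=15
step 12: P1: load  L0  ⟶  IM  (L0)  txn=∅  M[L0]=28
step 13: P0: load  L2  ⟶  MI  (L2)  txn=∅  M[L2]=0
step 14: P1: store L2 := 22  ⟶  IM  (L2)  txn=BusRdX+Flush  M[L2]=44

memory[L1] = 15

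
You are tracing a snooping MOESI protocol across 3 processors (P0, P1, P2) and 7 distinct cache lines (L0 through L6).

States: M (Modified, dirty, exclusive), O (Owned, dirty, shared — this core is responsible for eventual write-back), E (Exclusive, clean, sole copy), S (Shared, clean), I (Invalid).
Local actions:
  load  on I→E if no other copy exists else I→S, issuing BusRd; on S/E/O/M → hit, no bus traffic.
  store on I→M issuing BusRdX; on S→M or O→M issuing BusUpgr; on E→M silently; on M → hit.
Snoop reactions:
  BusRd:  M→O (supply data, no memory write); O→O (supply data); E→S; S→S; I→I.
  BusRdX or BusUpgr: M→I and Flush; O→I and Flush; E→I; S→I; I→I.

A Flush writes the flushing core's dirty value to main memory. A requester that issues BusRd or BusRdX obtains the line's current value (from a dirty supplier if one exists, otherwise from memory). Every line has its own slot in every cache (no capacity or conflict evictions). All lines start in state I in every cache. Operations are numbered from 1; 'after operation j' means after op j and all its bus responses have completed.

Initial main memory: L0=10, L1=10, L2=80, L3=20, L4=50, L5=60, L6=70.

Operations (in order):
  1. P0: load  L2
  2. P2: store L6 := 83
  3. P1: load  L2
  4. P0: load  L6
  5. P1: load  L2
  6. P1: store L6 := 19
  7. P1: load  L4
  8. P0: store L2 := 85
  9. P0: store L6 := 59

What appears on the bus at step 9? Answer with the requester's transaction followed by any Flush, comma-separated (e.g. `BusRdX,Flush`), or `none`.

bus = BusRdX,Flush

  op1 P0: load  L2 → E/I/I on L2; bus BusRd; mem=80
  op2 P2: store L6 := 83 → I/I/M on L6; bus BusRdX; mem=70
  op3 P1: load  L2 → S/S/I on L2; bus BusRd; mem=80
  op4 P0: load  L6 → S/I/O on L6; bus BusRd; mem=70
  op5 P1: load  L2 → S/S/I on L2; bus (none); mem=80
  op6 P1: store L6 := 19 → I/M/I on L6; bus BusRdX Flush; mem=83
  op7 P1: load  L4 → I/E/I on L4; bus BusRd; mem=50
  op8 P0: store L2 := 85 → M/I/I on L2; bus BusUpgr; mem=80
  op9 P0: store L6 := 59 → M/I/I on L6; bus BusRdX Flush; mem=19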